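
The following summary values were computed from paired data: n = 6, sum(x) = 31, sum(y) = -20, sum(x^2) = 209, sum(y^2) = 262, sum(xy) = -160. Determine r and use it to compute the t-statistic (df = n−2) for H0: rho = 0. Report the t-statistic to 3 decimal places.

Numerator: nΣxy − (Σx)(Σy) = 6·(-160) − (31)(-20) = -340
Denominator: √[(nΣx²−(Σx)²)(nΣy²−(Σy)²)]
  nΣx²−(Σx)² = 6·209 − 961 = 293;  nΣy²−(Σy)² = 6·262 − 400 = 1172
  √(293·1172) = √343396 = 586.0000
r = -340 / 586.0000 = -0.5802
t = r·√(n−2)/√(1−r²) = -0.5802·√4 / √(1−0.336632) = -1.160400 / 0.814474 = -1.425

-1.425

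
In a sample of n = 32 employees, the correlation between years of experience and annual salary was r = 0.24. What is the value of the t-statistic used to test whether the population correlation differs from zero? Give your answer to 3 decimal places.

1.354

1 − r² = 1 − 0.0576 = 0.9424;  √(1−r²) = 0.970773
√(n−2) = √30 = 5.477226
t = r·√(n−2)/√(1−r²) = 0.24 · 5.477226 / 0.970773 = 1.354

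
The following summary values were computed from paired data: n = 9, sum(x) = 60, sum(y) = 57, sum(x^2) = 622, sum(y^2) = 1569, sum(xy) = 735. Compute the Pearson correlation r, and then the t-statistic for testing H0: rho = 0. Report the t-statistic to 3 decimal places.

Numerator: nΣxy − (Σx)(Σy) = 9·735 − (60)(57) = 3195
Denominator: √[(nΣx²−(Σx)²)(nΣy²−(Σy)²)]
  nΣx²−(Σx)² = 9·622 − 3600 = 1998;  nΣy²−(Σy)² = 9·1569 − 3249 = 10872
  √(1998·10872) = √21722256 = 4660.7141
r = 3195 / 4660.7141 = 0.6855
t = r·√(n−2)/√(1−r²) = 0.6855·√7 / √(1−0.469910) = 1.813663 / 0.728073 = 2.491

2.491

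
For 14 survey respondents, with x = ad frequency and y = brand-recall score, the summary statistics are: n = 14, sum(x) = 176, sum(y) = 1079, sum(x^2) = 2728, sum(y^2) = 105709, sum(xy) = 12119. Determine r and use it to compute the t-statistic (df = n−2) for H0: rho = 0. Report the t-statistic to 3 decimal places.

S_xy = nΣxy − ΣxΣy = 14·12119 − 176·1079 = 169666 − 189904 = -20238
S_xx = nΣx² − (Σx)² = 14·2728 − 176² = 38192 − 30976 = 7216
S_yy = nΣy² − (Σy)² = 14·105709 − 1079² = 1479926 − 1164241 = 315685
r = S_xy / √(S_xx·S_yy) = -20238 / √(7216·315685) = -20238 / √2277982960 = -20238 / 47728.2197 = -0.4240
t = r·√(n−2)/√(1−r²) = -0.4240·√12 / √(1−0.179776) = -1.468779 / 0.905662 = -1.622

-1.622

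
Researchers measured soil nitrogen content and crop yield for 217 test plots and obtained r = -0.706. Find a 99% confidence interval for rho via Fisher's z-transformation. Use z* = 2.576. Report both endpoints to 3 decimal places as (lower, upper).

z_r = atanh(-0.706) = -0.879163;  SE = 1/√(n−3) = 1/√214 = 0.068359
z-limits: -0.879163 ± 2.576·0.068359 = -0.879163 ± 0.176093 = [-1.055256, -0.703070]
ρ-limits: (tanh -1.055256, tanh -0.703070) = (-0.784, -0.606)

(-0.784, -0.606)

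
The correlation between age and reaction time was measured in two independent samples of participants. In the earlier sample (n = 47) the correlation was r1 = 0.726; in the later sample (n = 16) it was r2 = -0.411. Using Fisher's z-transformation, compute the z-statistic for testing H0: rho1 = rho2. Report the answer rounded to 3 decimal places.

4.299

z1 = atanh(0.726) = 0.920217,  z2 = atanh(-0.411) = -0.436814
SE = √(1/(n1−3) + 1/(n2−3)) = √(1/44 + 1/13) = √(0.0227273 + 0.0769231) = √0.0996504 = 0.315675
z = (z1 − z2)/SE = (0.920217 − (-0.436814)) / 0.315675 = 1.357031 / 0.315675 = 4.299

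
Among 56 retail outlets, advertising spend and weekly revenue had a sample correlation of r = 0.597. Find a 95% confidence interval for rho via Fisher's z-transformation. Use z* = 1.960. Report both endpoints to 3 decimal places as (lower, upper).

(0.396, 0.743)

Fisher z: z_r = atanh(r) = ½·ln((1+0.597)/(1−0.597)) = 0.688473
SE(z) = 1/√(n−3) = 1/√53 = 0.137361
95% ⇒ z* = 1.960; margin = 1.960·0.137361 = 0.269228
CI on z-scale: (0.419245, 0.957701)
Back-transform: tanh(0.419245) = 0.396294, tanh(0.957701) = 0.743250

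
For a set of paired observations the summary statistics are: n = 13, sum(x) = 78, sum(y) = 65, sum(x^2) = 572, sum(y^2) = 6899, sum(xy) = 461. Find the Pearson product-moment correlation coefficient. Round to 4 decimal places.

S_xy = nΣxy − ΣxΣy = 13·461 − 78·65 = 5993 − 5070 = 923
S_xx = nΣx² − (Σx)² = 13·572 − 78² = 7436 − 6084 = 1352
S_yy = nΣy² − (Σy)² = 13·6899 − 65² = 89687 − 4225 = 85462
r = S_xy / √(S_xx·S_yy) = 923 / √(1352·85462) = 923 / √115544624 = 923 / 10749.1685 = 0.0859

0.0859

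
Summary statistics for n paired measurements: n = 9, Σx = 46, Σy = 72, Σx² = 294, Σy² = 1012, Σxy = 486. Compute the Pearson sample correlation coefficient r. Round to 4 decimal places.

0.7364

S_xy = nΣxy − ΣxΣy = 9·486 − 46·72 = 4374 − 3312 = 1062
S_xx = nΣx² − (Σx)² = 9·294 − 46² = 2646 − 2116 = 530
S_yy = nΣy² − (Σy)² = 9·1012 − 72² = 9108 − 5184 = 3924
r = S_xy / √(S_xx·S_yy) = 1062 / √(530·3924) = 1062 / √2079720 = 1062 / 1442.1234 = 0.7364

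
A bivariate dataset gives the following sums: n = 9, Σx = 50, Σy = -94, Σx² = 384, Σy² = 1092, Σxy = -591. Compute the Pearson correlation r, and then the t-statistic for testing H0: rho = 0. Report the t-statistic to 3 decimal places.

-2.178

Numerator: nΣxy − (Σx)(Σy) = 9·(-591) − (50)(-94) = -619
Denominator: √[(nΣx²−(Σx)²)(nΣy²−(Σy)²)]
  nΣx²−(Σx)² = 9·384 − 2500 = 956;  nΣy²−(Σy)² = 9·1092 − 8836 = 992
  √(956·992) = √948352 = 973.8337
r = -619 / 973.8337 = -0.6356
t = r·√(n−2)/√(1−r²) = -0.6356·√7 / √(1−0.403987) = -1.681640 / 0.772019 = -2.178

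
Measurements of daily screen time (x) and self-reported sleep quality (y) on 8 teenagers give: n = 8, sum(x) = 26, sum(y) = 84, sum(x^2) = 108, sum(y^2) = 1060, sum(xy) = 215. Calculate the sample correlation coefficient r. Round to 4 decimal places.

-0.8968

Numerator: nΣxy − (Σx)(Σy) = 8·215 − (26)(84) = -464
Denominator: √[(nΣx²−(Σx)²)(nΣy²−(Σy)²)]
  nΣx²−(Σx)² = 8·108 − 676 = 188;  nΣy²−(Σy)² = 8·1060 − 7056 = 1424
  √(188·1424) = √267712 = 517.4089
r = -464 / 517.4089 = -0.8968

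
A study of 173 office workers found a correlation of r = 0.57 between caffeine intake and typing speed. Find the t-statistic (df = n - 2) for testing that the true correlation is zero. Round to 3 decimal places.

t = r·√(n−2) / √(1−r²) with r = 0.57, n = 173
  = 0.57·√171 / √(1 − 0.3249)
  = 0.57·13.076697 / 0.821645
  = 7.453717 / 0.821645 = 9.072

9.072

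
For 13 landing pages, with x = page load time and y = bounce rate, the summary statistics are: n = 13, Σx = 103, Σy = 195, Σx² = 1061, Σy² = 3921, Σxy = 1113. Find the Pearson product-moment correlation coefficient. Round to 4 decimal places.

-0.8747

Numerator: nΣxy − (Σx)(Σy) = 13·1113 − (103)(195) = -5616
Denominator: √[(nΣx²−(Σx)²)(nΣy²−(Σy)²)]
  nΣx²−(Σx)² = 13·1061 − 10609 = 3184;  nΣy²−(Σy)² = 13·3921 − 38025 = 12948
  √(3184·12948) = √41226432 = 6420.7813
r = -5616 / 6420.7813 = -0.8747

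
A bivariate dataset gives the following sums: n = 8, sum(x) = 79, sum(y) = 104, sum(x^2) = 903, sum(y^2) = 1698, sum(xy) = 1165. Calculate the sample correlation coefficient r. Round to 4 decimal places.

0.6693

S_xy = nΣxy − ΣxΣy = 8·1165 − 79·104 = 9320 − 8216 = 1104
S_xx = nΣx² − (Σx)² = 8·903 − 79² = 7224 − 6241 = 983
S_yy = nΣy² − (Σy)² = 8·1698 − 104² = 13584 − 10816 = 2768
r = S_xy / √(S_xx·S_yy) = 1104 / √(983·2768) = 1104 / √2720944 = 1104 / 1649.5284 = 0.6693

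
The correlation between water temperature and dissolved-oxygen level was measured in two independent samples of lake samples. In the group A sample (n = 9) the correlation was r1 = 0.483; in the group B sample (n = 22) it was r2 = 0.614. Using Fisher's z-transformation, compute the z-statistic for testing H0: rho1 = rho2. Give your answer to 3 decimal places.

-0.402

z1 = atanh(0.483) = 0.526890,  z2 = atanh(0.614) = 0.715317
SE = √(1/(n1−3) + 1/(n2−3)) = √(1/6 + 1/19) = √(0.1666667 + 0.0526316) = √0.2192983 = 0.468293
z = (z1 − z2)/SE = (0.526890 − 0.715317) / 0.468293 = -0.188427 / 0.468293 = -0.402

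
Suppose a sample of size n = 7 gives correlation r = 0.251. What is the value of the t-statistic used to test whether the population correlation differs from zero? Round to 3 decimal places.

1 − r² = 1 − 0.063001 = 0.936999;  √(1−r²) = 0.967987
√(n−2) = √5 = 2.236068
t = r·√(n−2)/√(1−r²) = 0.251 · 2.236068 / 0.967987 = 0.580

0.580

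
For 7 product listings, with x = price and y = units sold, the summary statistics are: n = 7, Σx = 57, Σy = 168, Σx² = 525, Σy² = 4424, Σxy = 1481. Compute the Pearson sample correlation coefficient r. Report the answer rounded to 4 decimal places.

Numerator: nΣxy − (Σx)(Σy) = 7·1481 − (57)(168) = 791
Denominator: √[(nΣx²−(Σx)²)(nΣy²−(Σy)²)]
  nΣx²−(Σx)² = 7·525 − 3249 = 426;  nΣy²−(Σy)² = 7·4424 − 28224 = 2744
  √(426·2744) = √1168944 = 1081.1771
r = 791 / 1081.1771 = 0.7316

0.7316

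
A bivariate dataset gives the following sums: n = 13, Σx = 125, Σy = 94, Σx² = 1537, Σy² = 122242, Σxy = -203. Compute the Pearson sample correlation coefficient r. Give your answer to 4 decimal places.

S_xy = nΣxy − ΣxΣy = 13·(-203) − 125·94 = -2639 − 11750 = -14389
S_xx = nΣx² − (Σx)² = 13·1537 − 125² = 19981 − 15625 = 4356
S_yy = nΣy² − (Σy)² = 13·122242 − 94² = 1589146 − 8836 = 1580310
r = S_xy / √(S_xx·S_yy) = -14389 / √(4356·1580310) = -14389 / √6883830360 = -14389 / 82968.8517 = -0.1734

-0.1734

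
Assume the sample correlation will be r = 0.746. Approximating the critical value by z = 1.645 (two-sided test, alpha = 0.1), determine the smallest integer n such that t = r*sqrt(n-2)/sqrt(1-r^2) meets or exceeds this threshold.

Need r·√(n−2)/√(1−r²) ≥ 1.645
√(n−2) ≥ 1.645·√(1−0.556516) / 0.746 = 1.645·0.665946 / 0.746 = 1.4685
n−2 ≥ 2.1565  ⇒  n ≥ 4.1565
Smallest integer n = 5

5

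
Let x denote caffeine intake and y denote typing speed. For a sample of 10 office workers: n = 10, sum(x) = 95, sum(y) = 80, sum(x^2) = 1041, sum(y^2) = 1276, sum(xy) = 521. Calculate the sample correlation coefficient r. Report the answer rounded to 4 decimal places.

Numerator: nΣxy − (Σx)(Σy) = 10·521 − (95)(80) = -2390
Denominator: √[(nΣx²−(Σx)²)(nΣy²−(Σy)²)]
  nΣx²−(Σx)² = 10·1041 − 9025 = 1385;  nΣy²−(Σy)² = 10·1276 − 6400 = 6360
  √(1385·6360) = √8808600 = 2967.9286
r = -2390 / 2967.9286 = -0.8053

-0.8053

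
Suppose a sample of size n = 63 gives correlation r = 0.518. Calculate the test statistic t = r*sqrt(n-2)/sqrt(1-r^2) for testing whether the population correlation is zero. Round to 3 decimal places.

4.730

1 − r² = 1 − 0.268324 = 0.731676;  √(1−r²) = 0.855381
√(n−2) = √61 = 7.810250
t = r·√(n−2)/√(1−r²) = 0.518 · 7.810250 / 0.855381 = 4.730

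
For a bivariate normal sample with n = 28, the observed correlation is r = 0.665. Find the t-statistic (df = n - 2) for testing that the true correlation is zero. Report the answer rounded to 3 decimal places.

t = r·√(n−2) / √(1−r²) with r = 0.665, n = 28
  = 0.665·√26 / √(1 − 0.442225)
  = 0.665·5.099020 / 0.746843
  = 3.390848 / 0.746843 = 4.540

4.540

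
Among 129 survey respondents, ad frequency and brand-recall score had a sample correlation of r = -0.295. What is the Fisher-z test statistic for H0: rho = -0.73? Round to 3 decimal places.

7.012

z_r = atanh(-0.295) = -0.304034,  z_0 = atanh(-0.73) = -0.928727
SE = 1/√(n−3) = 1/√126 = 0.089087
z = (z_r − z_0)/SE = (-0.304034 − (-0.928727)) / 0.089087 = 0.624693 / 0.089087 = 7.012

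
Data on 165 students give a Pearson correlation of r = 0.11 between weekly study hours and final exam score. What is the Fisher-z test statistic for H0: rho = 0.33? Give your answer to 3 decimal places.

z_r = atanh(0.11) = 0.110447,  z_0 = atanh(0.33) = 0.342828
SE = 1/√(n−3) = 1/√162 = 0.078567
z = (z_r − z_0)/SE = (0.110447 − 0.342828) / 0.078567 = -0.232381 / 0.078567 = -2.958

-2.958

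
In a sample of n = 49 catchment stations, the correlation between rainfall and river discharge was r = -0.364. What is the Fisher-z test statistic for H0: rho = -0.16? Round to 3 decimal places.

-1.493

Fisher z: atanh(-0.364) = -0.381489, atanh(-0.16) = -0.161387
z = (z_r − z_0)·√(n−3) = (-0.381489 − (-0.161387))·√46 = -0.220102 · 6.782330 = -1.493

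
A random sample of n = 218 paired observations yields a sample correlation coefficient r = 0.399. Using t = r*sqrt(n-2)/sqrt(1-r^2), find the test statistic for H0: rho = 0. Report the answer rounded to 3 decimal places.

t = r·√(n−2) / √(1−r²) with r = 0.399, n = 218
  = 0.399·√216 / √(1 − 0.159201)
  = 0.399·14.696938 / 0.916951
  = 5.864078 / 0.916951 = 6.395

6.395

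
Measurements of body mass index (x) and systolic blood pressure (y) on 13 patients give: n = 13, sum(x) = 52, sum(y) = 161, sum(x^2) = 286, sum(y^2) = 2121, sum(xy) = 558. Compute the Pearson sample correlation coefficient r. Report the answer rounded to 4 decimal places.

-0.8638

S_xy = nΣxy − ΣxΣy = 13·558 − 52·161 = 7254 − 8372 = -1118
S_xx = nΣx² − (Σx)² = 13·286 − 52² = 3718 − 2704 = 1014
S_yy = nΣy² − (Σy)² = 13·2121 − 161² = 27573 − 25921 = 1652
r = S_xy / √(S_xx·S_yy) = -1118 / √(1014·1652) = -1118 / √1675128 = -1118 / 1294.2674 = -0.8638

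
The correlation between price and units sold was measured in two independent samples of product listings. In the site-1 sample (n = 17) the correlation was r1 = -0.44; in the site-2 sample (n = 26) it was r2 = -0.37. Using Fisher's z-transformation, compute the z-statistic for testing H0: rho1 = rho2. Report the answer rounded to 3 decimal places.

-0.247

z1 = atanh(-0.44) = -0.472231,  z2 = atanh(-0.37) = -0.388423
SE = √(1/(n1−3) + 1/(n2−3)) = √(1/14 + 1/23) = √(0.0714286 + 0.0434783) = √0.1149069 = 0.338979
z = (z1 − z2)/SE = (-0.472231 − (-0.388423)) / 0.338979 = -0.083808 / 0.338979 = -0.247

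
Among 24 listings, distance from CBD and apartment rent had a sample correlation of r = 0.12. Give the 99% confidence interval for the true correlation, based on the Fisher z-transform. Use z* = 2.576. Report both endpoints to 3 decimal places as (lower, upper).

z_r = atanh(0.12) = 0.120581;  SE = 1/√(n−3) = 1/√21 = 0.218218
z-limits: 0.120581 ± 2.576·0.218218 = 0.120581 ± 0.562130 = [-0.441549, 0.682711]
ρ-limits: (tanh -0.441549, tanh 0.682711) = (-0.415, 0.593)

(-0.415, 0.593)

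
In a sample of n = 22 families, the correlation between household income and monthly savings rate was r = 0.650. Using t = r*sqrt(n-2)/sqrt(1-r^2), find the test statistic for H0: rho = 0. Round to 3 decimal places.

3.825

1 − r² = 1 − 0.422500 = 0.577500;  √(1−r²) = 0.759934
√(n−2) = √20 = 4.472136
t = r·√(n−2)/√(1−r²) = 0.650 · 4.472136 / 0.759934 = 3.825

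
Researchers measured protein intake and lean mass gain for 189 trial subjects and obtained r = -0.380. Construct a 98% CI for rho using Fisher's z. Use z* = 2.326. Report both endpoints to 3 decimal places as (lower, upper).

z_r = atanh(-0.380) = -0.400060;  SE = 1/√(n−3) = 1/√186 = 0.073324
z-limits: -0.400060 ± 2.326·0.073324 = -0.400060 ± 0.170552 = [-0.570612, -0.229508]
ρ-limits: (tanh -0.570612, tanh -0.229508) = (-0.516, -0.226)

(-0.516, -0.226)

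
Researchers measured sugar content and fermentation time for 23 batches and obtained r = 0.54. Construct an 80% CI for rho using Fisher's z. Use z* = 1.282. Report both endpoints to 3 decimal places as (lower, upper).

(0.307, 0.712)

Fisher z: z_r = atanh(r) = ½·ln((1+0.54)/(1−0.54)) = 0.604156
SE(z) = 1/√(n−3) = 1/√20 = 0.223607
80% ⇒ z* = 1.282; margin = 1.282·0.223607 = 0.286664
CI on z-scale: (0.317492, 0.890820)
Back-transform: tanh(0.317492) = 0.307237, tanh(0.890820) = 0.711799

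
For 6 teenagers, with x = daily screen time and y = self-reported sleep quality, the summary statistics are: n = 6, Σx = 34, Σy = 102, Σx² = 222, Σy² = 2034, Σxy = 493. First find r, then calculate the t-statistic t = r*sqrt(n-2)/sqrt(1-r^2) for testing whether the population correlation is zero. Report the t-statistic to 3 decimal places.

S_xy = nΣxy − ΣxΣy = 6·493 − 34·102 = 2958 − 3468 = -510
S_xx = nΣx² − (Σx)² = 6·222 − 34² = 1332 − 1156 = 176
S_yy = nΣy² − (Σy)² = 6·2034 − 102² = 12204 − 10404 = 1800
r = S_xy / √(S_xx·S_yy) = -510 / √(176·1800) = -510 / √316800 = -510 / 562.8499 = -0.9061
t = r·√(n−2)/√(1−r²) = -0.9061·√4 / √(1−0.821017) = -1.812200 / 0.423064 = -4.284

-4.284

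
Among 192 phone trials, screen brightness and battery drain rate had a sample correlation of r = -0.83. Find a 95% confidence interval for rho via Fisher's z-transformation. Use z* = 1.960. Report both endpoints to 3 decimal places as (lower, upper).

Fisher z: z_r = atanh(r) = ½·ln((1+(-0.83))/(1−(-0.83))) = -1.188136
SE(z) = 1/√(n−3) = 1/√189 = 0.072739
95% ⇒ z* = 1.960; margin = 1.960·0.072739 = 0.142568
CI on z-scale: (-1.330704, -1.045568)
Back-transform: tanh(-1.330704) = -0.869421, tanh(-1.045568) = -0.780077

(-0.869, -0.780)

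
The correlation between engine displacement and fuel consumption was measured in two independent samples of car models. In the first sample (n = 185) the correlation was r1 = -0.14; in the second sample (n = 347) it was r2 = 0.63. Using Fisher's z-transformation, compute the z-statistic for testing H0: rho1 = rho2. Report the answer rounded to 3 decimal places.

z1 = atanh(-0.14) = -0.140926,  z2 = atanh(0.63) = 0.741416
SE = √(1/(n1−3) + 1/(n2−3)) = √(1/182 + 1/344) = √(0.0054945 + 0.0029070) = √0.0084015 = 0.091660
z = (z1 − z2)/SE = (-0.140926 − 0.741416) / 0.091660 = -0.882342 / 0.091660 = -9.626

-9.626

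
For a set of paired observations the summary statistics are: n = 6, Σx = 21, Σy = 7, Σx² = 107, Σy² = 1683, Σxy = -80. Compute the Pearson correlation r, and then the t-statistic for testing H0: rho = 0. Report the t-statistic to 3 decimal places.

Numerator: nΣxy − (Σx)(Σy) = 6·(-80) − (21)(7) = -627
Denominator: √[(nΣx²−(Σx)²)(nΣy²−(Σy)²)]
  nΣx²−(Σx)² = 6·107 − 441 = 201;  nΣy²−(Σy)² = 6·1683 − 49 = 10049
  √(201·10049) = √2019849 = 1421.2139
r = -627 / 1421.2139 = -0.4412
t = r·√(n−2)/√(1−r²) = -0.4412·√4 / √(1−0.194657) = -0.882400 / 0.897409 = -0.983

-0.983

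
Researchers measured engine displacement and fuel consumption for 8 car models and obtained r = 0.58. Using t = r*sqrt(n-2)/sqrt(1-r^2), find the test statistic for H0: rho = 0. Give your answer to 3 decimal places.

1.744

t = r·√(n−2) / √(1−r²) with r = 0.58, n = 8
  = 0.58·√6 / √(1 − 0.3364)
  = 0.58·2.449490 / 0.814616
  = 1.420704 / 0.814616 = 1.744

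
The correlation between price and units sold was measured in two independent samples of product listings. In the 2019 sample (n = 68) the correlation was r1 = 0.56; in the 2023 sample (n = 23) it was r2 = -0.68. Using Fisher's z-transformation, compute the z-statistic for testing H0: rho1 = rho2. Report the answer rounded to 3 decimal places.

5.717

Fisher z-transforms: z1 = atanh(0.56) = 0.632833, z2 = atanh(-0.68) = -0.829114; difference d = 1.461947
Var(d) = 1/65 + 1/20 = 0.0153846 + 0.0500000 = 0.0653846
z = d/√Var(d) = 1.461947 / √0.0653846 = 1.461947 / 0.255704 = 5.717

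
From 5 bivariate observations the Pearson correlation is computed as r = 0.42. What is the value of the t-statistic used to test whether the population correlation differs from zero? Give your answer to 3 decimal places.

0.802

1 − r² = 1 − 0.1764 = 0.8236;  √(1−r²) = 0.907524
√(n−2) = √3 = 1.732051
t = r·√(n−2)/√(1−r²) = 0.42 · 1.732051 / 0.907524 = 0.802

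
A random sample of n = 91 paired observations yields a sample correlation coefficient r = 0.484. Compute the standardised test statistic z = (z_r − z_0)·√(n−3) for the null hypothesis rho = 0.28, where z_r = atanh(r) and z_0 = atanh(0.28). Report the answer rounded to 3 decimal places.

Fisher z: atanh(0.484) = 0.528195, atanh(0.28) = 0.287682
z = (z_r − z_0)·√(n−3) = (0.528195 − 0.287682)·√88 = 0.240513 · 9.380832 = 2.256

2.256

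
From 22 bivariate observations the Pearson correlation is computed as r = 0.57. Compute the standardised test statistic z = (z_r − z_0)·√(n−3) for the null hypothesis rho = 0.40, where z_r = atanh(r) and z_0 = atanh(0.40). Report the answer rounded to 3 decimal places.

0.976

z_r = atanh(0.57) = 0.647523,  z_0 = atanh(0.40) = 0.423649
SE = 1/√(n−3) = 1/√19 = 0.229416
z = (z_r − z_0)/SE = (0.647523 − 0.423649) / 0.229416 = 0.223874 / 0.229416 = 0.976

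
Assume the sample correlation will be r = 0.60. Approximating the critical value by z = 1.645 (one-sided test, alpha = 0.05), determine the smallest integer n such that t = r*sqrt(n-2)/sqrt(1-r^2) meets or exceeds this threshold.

r√(n−2)/√(1−r²) ≥ 1.645  ⇔  n−2 ≥ (1.645)²·(1−r²)/r²
(1−r²)/r² = (1−0.3600)/0.3600 = 1.7778
n ≥ 2 + 2.706025·1.7778 = 2 + 4.8108 = 6.8108
⌈6.8108⌉ = 7

7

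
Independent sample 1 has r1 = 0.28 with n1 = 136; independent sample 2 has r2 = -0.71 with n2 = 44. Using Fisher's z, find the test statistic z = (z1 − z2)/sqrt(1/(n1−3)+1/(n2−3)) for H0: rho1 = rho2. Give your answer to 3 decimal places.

6.577

z1 = atanh(0.28) = 0.287682,  z2 = atanh(-0.71) = -0.887184
SE = √(1/(n1−3) + 1/(n2−3)) = √(1/133 + 1/41) = √(0.0075188 + 0.0243902) = √0.0319090 = 0.178631
z = (z1 − z2)/SE = (0.287682 − (-0.887184)) / 0.178631 = 1.174866 / 0.178631 = 6.577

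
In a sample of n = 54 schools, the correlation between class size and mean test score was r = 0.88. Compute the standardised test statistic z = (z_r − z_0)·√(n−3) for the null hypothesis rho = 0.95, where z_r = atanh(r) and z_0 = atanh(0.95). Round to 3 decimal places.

-3.257

Fisher z: atanh(0.88) = 1.375768, atanh(0.95) = 1.831781
z = (z_r − z_0)·√(n−3) = (1.375768 − 1.831781)·√51 = -0.456013 · 7.141428 = -3.257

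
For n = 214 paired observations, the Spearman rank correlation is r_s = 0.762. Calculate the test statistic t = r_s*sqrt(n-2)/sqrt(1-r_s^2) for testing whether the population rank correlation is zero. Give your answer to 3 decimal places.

1 − r_s² = 1 − 0.580644 = 0.419356;  √(1−r_s²) = 0.647577
√(n−2) = √212 = 14.560220
t = r_s·√(n−2)/√(1−r_s²) = 0.762 · 14.560220 / 0.647577 = 17.133

17.133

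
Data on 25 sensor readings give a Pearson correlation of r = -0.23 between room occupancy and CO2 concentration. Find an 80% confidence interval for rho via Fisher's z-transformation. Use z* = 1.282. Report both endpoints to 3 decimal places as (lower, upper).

(-0.468, 0.039)

Fisher z: z_r = atanh(r) = ½·ln((1+(-0.23))/(1−(-0.23))) = -0.234189
SE(z) = 1/√(n−3) = 1/√22 = 0.213201
80% ⇒ z* = 1.282; margin = 1.282·0.213201 = 0.273324
CI on z-scale: (-0.507513, 0.039135)
Back-transform: tanh(-0.507513) = -0.468005, tanh(0.039135) = 0.039115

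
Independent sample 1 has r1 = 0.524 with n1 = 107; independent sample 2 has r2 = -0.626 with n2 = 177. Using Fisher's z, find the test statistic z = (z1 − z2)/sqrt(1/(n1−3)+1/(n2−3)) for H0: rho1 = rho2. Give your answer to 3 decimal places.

10.623

Fisher z-transforms: z1 = atanh(0.524) = 0.581838, z2 = atanh(-0.626) = -0.734811; difference d = 1.316649
Var(d) = 1/104 + 1/174 = 0.0096154 + 0.0057471 = 0.0153625
z = d/√Var(d) = 1.316649 / √0.0153625 = 1.316649 / 0.123946 = 10.623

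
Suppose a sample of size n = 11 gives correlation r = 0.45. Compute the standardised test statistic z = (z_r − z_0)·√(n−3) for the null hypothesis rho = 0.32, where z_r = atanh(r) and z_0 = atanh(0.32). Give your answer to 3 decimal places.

0.433

Fisher z: atanh(0.45) = 0.484700, atanh(0.32) = 0.331647
z = (z_r − z_0)·√(n−3) = (0.484700 − 0.331647)·√8 = 0.153053 · 2.828427 = 0.433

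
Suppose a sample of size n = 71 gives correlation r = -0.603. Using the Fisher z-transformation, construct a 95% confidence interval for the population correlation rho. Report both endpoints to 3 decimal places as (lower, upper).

(-0.733, -0.430)

Fisher z: z_r = atanh(r) = ½·ln((1+(-0.603))/(1−(-0.603))) = -0.697848
SE(z) = 1/√(n−3) = 1/√68 = 0.121268
95% ⇒ z* = 1.960; margin = 1.960·0.121268 = 0.237685
CI on z-scale: (-0.935533, -0.460163)
Back-transform: tanh(-0.935533) = -0.733163, tanh(-0.460163) = -0.430217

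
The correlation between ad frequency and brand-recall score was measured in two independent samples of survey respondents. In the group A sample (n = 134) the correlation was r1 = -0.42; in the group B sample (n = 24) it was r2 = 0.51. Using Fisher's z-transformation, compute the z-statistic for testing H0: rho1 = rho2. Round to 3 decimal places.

-4.299

Fisher z-transforms: z1 = atanh(-0.42) = -0.447692, z2 = atanh(0.51) = 0.562730; difference d = -1.010422
Var(d) = 1/131 + 1/21 = 0.0076336 + 0.0476190 = 0.0552526
z = d/√Var(d) = -1.010422 / √0.0552526 = -1.010422 / 0.235059 = -4.299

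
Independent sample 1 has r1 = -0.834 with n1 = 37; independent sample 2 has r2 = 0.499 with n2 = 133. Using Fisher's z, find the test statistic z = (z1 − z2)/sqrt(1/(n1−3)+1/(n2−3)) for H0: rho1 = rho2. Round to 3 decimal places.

z1 = atanh(-0.834) = -1.201133,  z2 = atanh(0.499) = 0.547974
SE = √(1/(n1−3) + 1/(n2−3)) = √(1/34 + 1/130) = √(0.0294118 + 0.0076923) = √0.0371041 = 0.192624
z = (z1 − z2)/SE = (-1.201133 − 0.547974) / 0.192624 = -1.749107 / 0.192624 = -9.080

-9.080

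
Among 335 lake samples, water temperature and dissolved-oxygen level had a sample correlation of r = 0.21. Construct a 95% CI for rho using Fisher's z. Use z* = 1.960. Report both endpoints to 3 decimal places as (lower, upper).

(0.105, 0.310)

Fisher z: z_r = atanh(r) = ½·ln((1+0.21)/(1−0.21)) = 0.213171
SE(z) = 1/√(n−3) = 1/√332 = 0.054882
95% ⇒ z* = 1.960; margin = 1.960·0.054882 = 0.107569
CI on z-scale: (0.105602, 0.320740)
Back-transform: tanh(0.105602) = 0.105211, tanh(0.320740) = 0.310176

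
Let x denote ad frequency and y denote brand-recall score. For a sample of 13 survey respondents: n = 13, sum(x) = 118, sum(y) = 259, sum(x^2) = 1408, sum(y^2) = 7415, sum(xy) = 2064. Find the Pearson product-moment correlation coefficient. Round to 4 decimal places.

S_xy = nΣxy − ΣxΣy = 13·2064 − 118·259 = 26832 − 30562 = -3730
S_xx = nΣx² − (Σx)² = 13·1408 − 118² = 18304 − 13924 = 4380
S_yy = nΣy² − (Σy)² = 13·7415 − 259² = 96395 − 67081 = 29314
r = S_xy / √(S_xx·S_yy) = -3730 / √(4380·29314) = -3730 / √128395320 = -3730 / 11331.1659 = -0.3292

-0.3292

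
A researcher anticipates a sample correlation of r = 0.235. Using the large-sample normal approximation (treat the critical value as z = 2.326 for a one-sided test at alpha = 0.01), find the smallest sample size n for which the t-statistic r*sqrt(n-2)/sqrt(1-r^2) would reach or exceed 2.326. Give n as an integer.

95

r√(n−2)/√(1−r²) ≥ 2.326  ⇔  n−2 ≥ (2.326)²·(1−r²)/r²
(1−r²)/r² = (1−0.055225)/0.055225 = 17.1077
n ≥ 2 + 5.410276·17.1077 = 2 + 92.5574 = 94.5574
⌈94.5574⌉ = 95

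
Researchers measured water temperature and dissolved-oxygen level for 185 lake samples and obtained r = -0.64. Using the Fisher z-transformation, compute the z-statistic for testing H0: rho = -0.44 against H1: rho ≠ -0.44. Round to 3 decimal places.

Fisher z: atanh(-0.64) = -0.758174, atanh(-0.44) = -0.472231
z = (z_r − z_0)·√(n−3) = (-0.758174 − (-0.472231))·√182 = -0.285943 · 13.490738 = -3.858

-3.858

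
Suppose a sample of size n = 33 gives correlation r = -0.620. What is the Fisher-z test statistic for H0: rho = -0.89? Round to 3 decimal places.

z_r = atanh(-0.620) = -0.725005,  z_0 = atanh(-0.89) = -1.421926
SE = 1/√(n−3) = 1/√30 = 0.182574
z = (z_r − z_0)/SE = (-0.725005 − (-1.421926)) / 0.182574 = 0.696921 / 0.182574 = 3.817

3.817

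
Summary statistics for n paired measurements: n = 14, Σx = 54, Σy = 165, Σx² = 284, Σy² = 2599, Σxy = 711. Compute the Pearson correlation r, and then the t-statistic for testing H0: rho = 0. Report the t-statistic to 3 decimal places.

S_xy = nΣxy − ΣxΣy = 14·711 − 54·165 = 9954 − 8910 = 1044
S_xx = nΣx² − (Σx)² = 14·284 − 54² = 3976 − 2916 = 1060
S_yy = nΣy² − (Σy)² = 14·2599 − 165² = 36386 − 27225 = 9161
r = S_xy / √(S_xx·S_yy) = 1044 / √(1060·9161) = 1044 / √9710660 = 1044 / 3116.1932 = 0.3350
t = r·√(n−2)/√(1−r²) = 0.3350·√12 / √(1−0.112225) = 1.160474 / 0.942218 = 1.232

1.232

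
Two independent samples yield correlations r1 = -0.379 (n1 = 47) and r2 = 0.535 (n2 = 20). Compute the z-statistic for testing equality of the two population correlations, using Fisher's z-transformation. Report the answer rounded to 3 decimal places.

Fisher z-transforms: z1 = atanh(-0.379) = -0.398891, z2 = atanh(0.535) = 0.597124; difference d = -0.996015
Var(d) = 1/44 + 1/17 = 0.0227273 + 0.0588235 = 0.0815508
z = d/√Var(d) = -0.996015 / √0.0815508 = -0.996015 / 0.285571 = -3.488

-3.488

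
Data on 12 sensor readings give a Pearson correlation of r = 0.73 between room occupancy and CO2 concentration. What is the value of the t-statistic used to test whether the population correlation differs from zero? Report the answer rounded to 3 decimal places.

t = r·√(n−2) / √(1−r²) with r = 0.73, n = 12
  = 0.73·√10 / √(1 − 0.5329)
  = 0.73·3.162278 / 0.683447
  = 2.308463 / 0.683447 = 3.378

3.378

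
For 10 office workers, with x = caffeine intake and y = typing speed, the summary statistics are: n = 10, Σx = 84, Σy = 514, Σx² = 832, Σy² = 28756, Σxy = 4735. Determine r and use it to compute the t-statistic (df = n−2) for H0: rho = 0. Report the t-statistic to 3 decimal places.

3.393

Numerator: nΣxy − (Σx)(Σy) = 10·4735 − (84)(514) = 4174
Denominator: √[(nΣx²−(Σx)²)(nΣy²−(Σy)²)]
  nΣx²−(Σx)² = 10·832 − 7056 = 1264;  nΣy²−(Σy)² = 10·28756 − 264196 = 23364
  √(1264·23364) = √29532096 = 5434.3441
r = 4174 / 5434.3441 = 0.7681
t = r·√(n−2)/√(1−r²) = 0.7681·√8 / √(1−0.589978) = 2.172515 / 0.640330 = 3.393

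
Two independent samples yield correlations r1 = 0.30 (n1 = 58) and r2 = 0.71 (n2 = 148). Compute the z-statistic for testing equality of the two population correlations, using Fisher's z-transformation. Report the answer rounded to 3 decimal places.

-3.648

Fisher z-transforms: z1 = atanh(0.30) = 0.309520, z2 = atanh(0.71) = 0.887184; difference d = -0.577664
Var(d) = 1/55 + 1/145 = 0.0181818 + 0.0068966 = 0.0250784
z = d/√Var(d) = -0.577664 / √0.0250784 = -0.577664 / 0.158362 = -3.648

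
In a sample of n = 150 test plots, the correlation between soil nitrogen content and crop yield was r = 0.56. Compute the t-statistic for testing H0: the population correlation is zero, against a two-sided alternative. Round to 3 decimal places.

8.223

t = r·√(n−2) / √(1−r²) with r = 0.56, n = 150
  = 0.56·√148 / √(1 − 0.3136)
  = 0.56·12.165525 / 0.828493
  = 6.812694 / 0.828493 = 8.223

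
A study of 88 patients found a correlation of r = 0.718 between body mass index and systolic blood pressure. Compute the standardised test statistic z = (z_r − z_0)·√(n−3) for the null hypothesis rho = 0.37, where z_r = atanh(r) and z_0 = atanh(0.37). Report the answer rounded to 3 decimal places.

Fisher z: atanh(0.718) = 0.903505, atanh(0.37) = 0.388423
z = (z_r − z_0)·√(n−3) = (0.903505 − 0.388423)·√85 = 0.515082 · 9.219544 = 4.749

4.749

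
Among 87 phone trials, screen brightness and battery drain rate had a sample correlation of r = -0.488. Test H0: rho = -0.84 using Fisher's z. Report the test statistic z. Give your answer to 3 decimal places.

6.303

Fisher z: atanh(-0.488) = -0.533432, atanh(-0.84) = -1.221174
z = (z_r − z_0)·√(n−3) = (-0.533432 − (-1.221174))·√84 = 0.687742 · 9.165151 = 6.303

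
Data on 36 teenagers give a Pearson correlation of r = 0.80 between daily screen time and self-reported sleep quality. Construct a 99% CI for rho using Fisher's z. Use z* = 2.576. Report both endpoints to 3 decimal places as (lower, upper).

Fisher z: z_r = atanh(r) = ½·ln((1+0.80)/(1−0.80)) = 1.098612
SE(z) = 1/√(n−3) = 1/√33 = 0.174078
99% ⇒ z* = 2.576; margin = 2.576·0.174078 = 0.448425
CI on z-scale: (0.650187, 1.547037)
Back-transform: tanh(0.650187) = 0.571796, tanh(1.547037) = 0.913295

(0.572, 0.913)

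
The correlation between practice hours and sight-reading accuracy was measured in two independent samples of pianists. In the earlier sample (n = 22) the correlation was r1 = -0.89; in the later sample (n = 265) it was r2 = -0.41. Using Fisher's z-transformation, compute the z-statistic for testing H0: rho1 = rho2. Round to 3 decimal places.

z1 = atanh(-0.89) = -1.421926,  z2 = atanh(-0.41) = -0.435611
SE = √(1/(n1−3) + 1/(n2−3)) = √(1/19 + 1/262) = √(0.0526316 + 0.0038168) = √0.0564484 = 0.237589
z = (z1 − z2)/SE = (-1.421926 − (-0.435611)) / 0.237589 = -0.986315 / 0.237589 = -4.151

-4.151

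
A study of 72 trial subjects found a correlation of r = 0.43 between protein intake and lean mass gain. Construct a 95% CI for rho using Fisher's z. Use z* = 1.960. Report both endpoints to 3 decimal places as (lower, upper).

(0.220, 0.602)

z_r = atanh(0.43) = 0.459897;  SE = 1/√(n−3) = 1/√69 = 0.120386
z-limits: 0.459897 ± 1.960·0.120386 = 0.459897 ± 0.235957 = [0.223940, 0.695854]
ρ-limits: (tanh 0.223940, tanh 0.695854) = (0.220, 0.602)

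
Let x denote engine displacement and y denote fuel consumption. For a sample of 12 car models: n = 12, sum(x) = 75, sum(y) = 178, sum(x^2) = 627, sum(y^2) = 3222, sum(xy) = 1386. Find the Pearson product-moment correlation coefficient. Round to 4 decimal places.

0.9015

Numerator: nΣxy − (Σx)(Σy) = 12·1386 − (75)(178) = 3282
Denominator: √[(nΣx²−(Σx)²)(nΣy²−(Σy)²)]
  nΣx²−(Σx)² = 12·627 − 5625 = 1899;  nΣy²−(Σy)² = 12·3222 − 31684 = 6980
  √(1899·6980) = √13255020 = 3640.7444
r = 3282 / 3640.7444 = 0.9015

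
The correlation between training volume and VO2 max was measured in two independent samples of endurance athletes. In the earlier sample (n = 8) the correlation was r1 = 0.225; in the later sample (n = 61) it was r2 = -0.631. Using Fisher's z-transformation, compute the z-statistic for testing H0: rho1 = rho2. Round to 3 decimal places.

2.085

Fisher z-transforms: z1 = atanh(0.225) = 0.228917, z2 = atanh(-0.631) = -0.743076; difference d = 0.971993
Var(d) = 1/5 + 1/58 = 0.2000000 + 0.0172414 = 0.2172414
z = d/√Var(d) = 0.971993 / √0.2172414 = 0.971993 / 0.466092 = 2.085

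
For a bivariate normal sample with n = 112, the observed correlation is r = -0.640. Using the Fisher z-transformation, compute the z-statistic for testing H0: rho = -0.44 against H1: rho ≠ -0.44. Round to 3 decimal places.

-2.985

Fisher z: atanh(-0.640) = -0.758174, atanh(-0.44) = -0.472231
z = (z_r − z_0)·√(n−3) = (-0.758174 − (-0.472231))·√109 = -0.285943 · 10.440307 = -2.985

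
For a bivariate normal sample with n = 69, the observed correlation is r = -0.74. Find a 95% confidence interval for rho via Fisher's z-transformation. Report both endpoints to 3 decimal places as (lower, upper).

z_r = atanh(-0.74) = -0.950479;  SE = 1/√(n−3) = 1/√66 = 0.123091
z-limits: -0.950479 ± 1.960·0.123091 = -0.950479 ± 0.241258 = [-1.191737, -0.709221]
ρ-limits: (tanh -1.191737, tanh -0.709221) = (-0.831, -0.610)

(-0.831, -0.610)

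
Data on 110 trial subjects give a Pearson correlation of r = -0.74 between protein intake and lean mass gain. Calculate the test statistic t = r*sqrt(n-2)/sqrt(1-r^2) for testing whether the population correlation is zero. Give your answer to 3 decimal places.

t = r·√(n−2) / √(1−r²) with r = -0.74, n = 110
  = -0.74·√108 / √(1 − 0.5476)
  = -0.74·10.392305 / 0.672607
  = -7.690306 / 0.672607 = -11.434

-11.434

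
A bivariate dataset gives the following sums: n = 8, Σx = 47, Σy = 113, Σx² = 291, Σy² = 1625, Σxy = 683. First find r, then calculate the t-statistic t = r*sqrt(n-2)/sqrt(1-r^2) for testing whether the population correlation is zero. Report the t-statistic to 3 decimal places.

5.867

S_xy = nΣxy − ΣxΣy = 8·683 − 47·113 = 5464 − 5311 = 153
S_xx = nΣx² − (Σx)² = 8·291 − 47² = 2328 − 2209 = 119
S_yy = nΣy² − (Σy)² = 8·1625 − 113² = 13000 − 12769 = 231
r = S_xy / √(S_xx·S_yy) = 153 / √(119·231) = 153 / √27489 = 153 / 165.7981 = 0.9228
t = r·√(n−2)/√(1−r²) = 0.9228·√6 / √(1−0.851560) = 2.260389 / 0.385279 = 5.867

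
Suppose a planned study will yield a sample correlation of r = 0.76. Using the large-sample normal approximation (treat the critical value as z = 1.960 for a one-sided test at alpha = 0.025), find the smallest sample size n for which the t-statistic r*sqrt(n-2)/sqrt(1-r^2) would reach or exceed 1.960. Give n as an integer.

5

r√(n−2)/√(1−r²) ≥ 1.960  ⇔  n−2 ≥ (1.960)²·(1−r²)/r²
(1−r²)/r² = (1−0.5776)/0.5776 = 0.7313
n ≥ 2 + 3.8416·0.7313 = 2 + 2.8094 = 4.8094
⌈4.8094⌉ = 5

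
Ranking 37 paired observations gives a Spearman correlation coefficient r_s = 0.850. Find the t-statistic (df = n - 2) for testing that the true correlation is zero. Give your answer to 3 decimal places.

9.546

1 − r_s² = 1 − 0.722500 = 0.277500;  √(1−r_s²) = 0.526783
√(n−2) = √35 = 5.916080
t = r_s·√(n−2)/√(1−r_s²) = 0.850 · 5.916080 / 0.526783 = 9.546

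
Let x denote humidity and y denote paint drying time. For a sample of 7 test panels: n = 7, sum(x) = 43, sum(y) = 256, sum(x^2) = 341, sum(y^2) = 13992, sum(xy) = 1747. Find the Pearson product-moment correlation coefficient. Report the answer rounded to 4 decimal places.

0.2924

Numerator: nΣxy − (Σx)(Σy) = 7·1747 − (43)(256) = 1221
Denominator: √[(nΣx²−(Σx)²)(nΣy²−(Σy)²)]
  nΣx²−(Σx)² = 7·341 − 1849 = 538;  nΣy²−(Σy)² = 7·13992 − 65536 = 32408
  √(538·32408) = √17435504 = 4175.5843
r = 1221 / 4175.5843 = 0.2924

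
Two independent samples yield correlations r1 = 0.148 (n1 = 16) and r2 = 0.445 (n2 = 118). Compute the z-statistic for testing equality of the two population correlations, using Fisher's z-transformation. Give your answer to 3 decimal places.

-1.126

Fisher z-transforms: z1 = atanh(0.148) = 0.149095, z2 = atanh(0.445) = 0.478448; difference d = -0.329353
Var(d) = 1/13 + 1/115 = 0.0769231 + 0.0086957 = 0.0856188
z = d/√Var(d) = -0.329353 / √0.0856188 = -0.329353 / 0.292607 = -1.126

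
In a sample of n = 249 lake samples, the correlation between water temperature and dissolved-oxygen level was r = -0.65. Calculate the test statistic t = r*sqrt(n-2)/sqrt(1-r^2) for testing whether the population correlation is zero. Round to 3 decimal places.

t = r·√(n−2) / √(1−r²) with r = -0.65, n = 249
  = -0.65·√247 / √(1 − 0.4225)
  = -0.65·15.716234 / 0.759934
  = -10.215552 / 0.759934 = -13.443

-13.443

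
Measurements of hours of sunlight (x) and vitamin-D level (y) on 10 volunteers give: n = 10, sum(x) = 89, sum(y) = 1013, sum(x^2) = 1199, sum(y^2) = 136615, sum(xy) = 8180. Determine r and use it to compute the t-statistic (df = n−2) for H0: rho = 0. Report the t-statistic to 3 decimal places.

Numerator: nΣxy − (Σx)(Σy) = 10·8180 − (89)(1013) = -8357
Denominator: √[(nΣx²−(Σx)²)(nΣy²−(Σy)²)]
  nΣx²−(Σx)² = 10·1199 − 7921 = 4069;  nΣy²−(Σy)² = 10·136615 − 1026169 = 339981
  √(4069·339981) = √1383382689 = 37193.8528
r = -8357 / 37193.8528 = -0.2247
t = r·√(n−2)/√(1−r²) = -0.2247·√8 / √(1−0.050490) = -0.635548 / 0.974428 = -0.652

-0.652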